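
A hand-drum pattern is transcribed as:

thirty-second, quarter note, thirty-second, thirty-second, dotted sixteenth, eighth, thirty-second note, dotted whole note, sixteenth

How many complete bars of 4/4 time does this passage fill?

2

One bar of 4/4 = 32 thirty-second notes.
Express everything in thirty-second notes: thirty-second = 1; quarter note = 8; thirty-second = 1; thirty-second = 1; dotted sixteenth = 3; eighth = 4; thirty-second note = 1; dotted whole note = 48; sixteenth = 2.
Adding: 1 + 8 + 1 + 1 + 3 + 4 + 1 + 48 + 2 = 69.
69 ÷ 32 = 2 complete bars with 5 left over.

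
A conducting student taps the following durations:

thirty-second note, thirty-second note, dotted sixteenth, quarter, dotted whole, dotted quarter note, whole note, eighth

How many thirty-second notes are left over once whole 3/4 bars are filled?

13

One bar of 3/4 = 24 thirty-second notes.
Each duration in thirty-second notes: thirty-second note = 1; thirty-second note = 1; dotted sixteenth = 3; quarter = 8; dotted whole = 48; dotted quarter note = 12; whole note = 32; eighth = 4.
Sum: 1 + 1 + 3 + 8 + 48 + 12 + 32 + 4 = 109.
109 ÷ 24 = 4 complete bars with 13 thirty-second notes remaining.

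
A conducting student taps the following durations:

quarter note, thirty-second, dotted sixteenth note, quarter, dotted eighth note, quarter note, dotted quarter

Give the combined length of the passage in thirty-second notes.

46

Working in thirty-second notes: quarter note = 8; thirty-second = 1; dotted sixteenth note = 3; quarter = 8; dotted eighth note = 6; quarter note = 8; dotted quarter = 12.
Adding: 8 + 1 + 3 + 8 + 6 + 8 + 12 = 46 thirty-second notes.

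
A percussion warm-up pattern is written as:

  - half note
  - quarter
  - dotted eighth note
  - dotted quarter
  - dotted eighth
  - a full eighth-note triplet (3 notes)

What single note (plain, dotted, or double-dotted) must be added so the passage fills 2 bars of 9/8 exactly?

2 bars of 9/8 = 36 sixteenth notes.
In sixteenth notes: half note = 8; quarter = 4; dotted eighth note = 3; dotted quarter = 6; dotted eighth = 3; a full eighth-note triplet (3 notes) (three triplet eighths span one quarter) = 4.
Adding: 8 + 4 + 3 + 6 + 3 + 4 = 28.
Remaining: 36 − 28 = 8 sixteenth notes, which is a half note.

half note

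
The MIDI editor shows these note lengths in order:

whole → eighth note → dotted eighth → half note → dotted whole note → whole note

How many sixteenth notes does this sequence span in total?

Convert each value to sixteenth notes: whole = 16; eighth note = 2; dotted eighth = 3; half note = 8; dotted whole note = 24; whole note = 16.
Total: 16 + 2 + 3 + 8 + 24 + 16 = 69 sixteenth notes.

69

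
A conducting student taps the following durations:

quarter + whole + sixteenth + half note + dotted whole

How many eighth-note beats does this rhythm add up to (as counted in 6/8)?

One eighth-note beat = 2 sixteenth notes.
Working in sixteenth notes: quarter = 4; whole = 16; sixteenth = 1; half note = 8; dotted whole = 24.
Total: 4 + 16 + 1 + 8 + 24 = 53.
53 ÷ 2 = 26.5 beats.

26.5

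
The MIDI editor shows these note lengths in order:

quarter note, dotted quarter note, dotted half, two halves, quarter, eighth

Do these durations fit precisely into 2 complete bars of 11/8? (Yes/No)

Yes

One bar of 11/8 = 11 eighth notes, so 2 bars = 22.
Convert each value to eighth notes: quarter note = 2; dotted quarter note = 3; dotted half = 6; half = 4; half = 4; quarter = 2; eighth = 1.
Total: 2 + 3 + 6 + 4 + 4 + 2 + 1 = 22.
22 equals 22, so the answer is Yes.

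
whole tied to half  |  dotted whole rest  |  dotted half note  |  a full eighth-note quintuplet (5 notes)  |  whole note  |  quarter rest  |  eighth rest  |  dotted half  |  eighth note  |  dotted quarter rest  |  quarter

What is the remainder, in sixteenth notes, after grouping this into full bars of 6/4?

18

One bar of 6/4 = 12 eighth notes.
Working in eighth notes: whole tied to half (whole + half) = 12; dotted whole rest = 12; dotted half note = 6; a full eighth-note quintuplet (5 notes) (five quintuplet eighths span one half) = 4; whole note = 8; quarter rest = 2; eighth rest = 1; dotted half = 6; eighth note = 1; dotted quarter rest = 3; quarter = 2.
Sum: 12 + 12 + 6 + 4 + 8 + 2 + 1 + 6 + 1 + 3 + 2 = 57.
57 ÷ 12 = 4 complete bars with 9 eighth notes remaining = 18 sixteenth notes.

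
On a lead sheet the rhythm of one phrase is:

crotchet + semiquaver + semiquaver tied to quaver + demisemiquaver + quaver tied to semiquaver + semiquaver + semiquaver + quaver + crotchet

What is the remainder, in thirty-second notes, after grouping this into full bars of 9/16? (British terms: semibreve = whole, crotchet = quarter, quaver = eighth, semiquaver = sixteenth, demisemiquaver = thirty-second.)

3

One bar of 9/16 = 18 thirty-second notes.
Each duration in thirty-second notes: crotchet = 8; semiquaver = 2; semiquaver tied to quaver (semiquaver + quaver) = 6; demisemiquaver = 1; quaver tied to semiquaver (quaver + semiquaver) = 6; semiquaver = 2; semiquaver = 2; quaver = 4; crotchet = 8.
Adding: 8 + 2 + 6 + 1 + 6 + 2 + 2 + 4 + 8 = 39.
39 ÷ 18 = 2 complete bars with 3 thirty-second notes remaining.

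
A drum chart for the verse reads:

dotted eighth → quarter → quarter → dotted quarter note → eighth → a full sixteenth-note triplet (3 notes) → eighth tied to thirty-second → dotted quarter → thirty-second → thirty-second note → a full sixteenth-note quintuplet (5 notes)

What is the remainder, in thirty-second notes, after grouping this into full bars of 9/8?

One bar of 9/8 = 36 thirty-second notes.
Working in thirty-second notes: dotted eighth = 6; quarter = 8; quarter = 8; dotted quarter note = 12; eighth = 4; a full sixteenth-note triplet (3 notes) (three triplet sixteenths span one eighth) = 4; eighth tied to thirty-second (eighth + thirty-second) = 5; dotted quarter = 12; thirty-second = 1; thirty-second note = 1; a full sixteenth-note quintuplet (5 notes) (five quintuplet sixteenths span one quarter) = 8.
Altogether 6 + 8 + 8 + 12 + 4 + 4 + 5 + 12 + 1 + 1 + 8 = 69.
69 ÷ 36 = 1 complete bar with 33 thirty-second notes remaining.

33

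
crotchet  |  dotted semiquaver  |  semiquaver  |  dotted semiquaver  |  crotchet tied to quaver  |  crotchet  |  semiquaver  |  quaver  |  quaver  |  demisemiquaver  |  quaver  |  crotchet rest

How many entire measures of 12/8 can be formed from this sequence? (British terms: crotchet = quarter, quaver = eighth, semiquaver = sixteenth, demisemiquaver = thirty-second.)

One bar of 12/8 = 48 thirty-second notes.
Working in thirty-second notes: crotchet = 8; dotted semiquaver = 3; semiquaver = 2; dotted semiquaver = 3; crotchet tied to quaver (crotchet + quaver) = 12; crotchet = 8; semiquaver = 2; quaver = 4; quaver = 4; demisemiquaver = 1; quaver = 4; crotchet rest = 8.
Adding: 8 + 3 + 2 + 3 + 12 + 8 + 2 + 4 + 4 + 1 + 4 + 8 = 59.
59 ÷ 48 = 1 complete bar with 11 left over.

1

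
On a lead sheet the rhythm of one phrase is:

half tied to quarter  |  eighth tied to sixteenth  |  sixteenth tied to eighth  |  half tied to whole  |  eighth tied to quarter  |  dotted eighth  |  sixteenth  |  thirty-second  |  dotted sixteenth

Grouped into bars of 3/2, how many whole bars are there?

2

One bar of 3/2 = 48 thirty-second notes.
Each duration in thirty-second notes: half tied to quarter (half + quarter) = 24; eighth tied to sixteenth (eighth + sixteenth) = 6; sixteenth tied to eighth (sixteenth + eighth) = 6; half tied to whole (half + whole) = 48; eighth tied to quarter (eighth + quarter) = 12; dotted eighth = 6; sixteenth = 2; thirty-second = 1; dotted sixteenth = 3.
Altogether 24 + 6 + 6 + 48 + 12 + 6 + 2 + 1 + 3 = 108.
108 ÷ 48 = 2 complete bars with 12 left over.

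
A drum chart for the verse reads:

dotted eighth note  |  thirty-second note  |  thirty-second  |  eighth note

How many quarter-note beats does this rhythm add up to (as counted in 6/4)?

1.5

One quarter-note beat = 8 thirty-second notes.
In thirty-second notes: dotted eighth note = 6; thirty-second note = 1; thirty-second = 1; eighth note = 4.
Sum: 6 + 1 + 1 + 4 = 12.
12 ÷ 8 = 1.5 beats.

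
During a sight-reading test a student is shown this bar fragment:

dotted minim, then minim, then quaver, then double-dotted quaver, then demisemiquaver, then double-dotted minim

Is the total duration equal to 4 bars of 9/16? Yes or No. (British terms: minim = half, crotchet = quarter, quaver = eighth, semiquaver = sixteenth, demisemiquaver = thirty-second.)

No

One bar of 9/16 = 18 thirty-second notes, so 4 bars = 72.
Each duration in thirty-second notes: dotted minim = 24; minim = 16; quaver = 4; double-dotted quaver = 7; demisemiquaver = 1; double-dotted minim = 28.
Adding: 24 + 16 + 4 + 7 + 1 + 28 = 80.
80 exceeds 72, so the answer is No.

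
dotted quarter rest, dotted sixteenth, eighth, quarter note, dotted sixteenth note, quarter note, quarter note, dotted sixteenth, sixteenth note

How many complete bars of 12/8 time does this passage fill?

One bar of 12/8 = 48 thirty-second notes.
Each duration in thirty-second notes: dotted quarter rest = 12; dotted sixteenth = 3; eighth = 4; quarter note = 8; dotted sixteenth note = 3; quarter note = 8; quarter note = 8; dotted sixteenth = 3; sixteenth note = 2.
Total: 12 + 3 + 4 + 8 + 3 + 8 + 8 + 3 + 2 = 51.
51 ÷ 48 = 1 complete bar with 3 left over.

1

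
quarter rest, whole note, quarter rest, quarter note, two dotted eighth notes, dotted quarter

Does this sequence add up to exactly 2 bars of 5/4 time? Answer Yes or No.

One bar of 5/4 = 20 sixteenth notes, so 2 bars = 40.
Each duration in sixteenth notes: quarter rest = 4; whole note = 16; quarter rest = 4; quarter note = 4; dotted eighth note = 3; dotted eighth note = 3; dotted quarter = 6.
Sum: 4 + 16 + 4 + 4 + 3 + 3 + 6 = 40.
40 equals 40, so the answer is Yes.

Yes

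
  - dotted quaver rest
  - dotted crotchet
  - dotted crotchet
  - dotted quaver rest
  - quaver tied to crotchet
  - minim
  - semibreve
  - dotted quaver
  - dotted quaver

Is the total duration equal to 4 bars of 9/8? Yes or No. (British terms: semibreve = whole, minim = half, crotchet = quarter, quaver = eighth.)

No

One bar of 9/8 = 18 sixteenth notes, so 4 bars = 72.
Each duration in sixteenth notes: dotted quaver rest = 3; dotted crotchet = 6; dotted crotchet = 6; dotted quaver rest = 3; quaver tied to crotchet (quaver + crotchet) = 6; minim = 8; semibreve = 16; dotted quaver = 3; dotted quaver = 3.
Sum: 3 + 6 + 6 + 3 + 6 + 8 + 16 + 3 + 3 = 54.
54 falls short of 72, so the answer is No.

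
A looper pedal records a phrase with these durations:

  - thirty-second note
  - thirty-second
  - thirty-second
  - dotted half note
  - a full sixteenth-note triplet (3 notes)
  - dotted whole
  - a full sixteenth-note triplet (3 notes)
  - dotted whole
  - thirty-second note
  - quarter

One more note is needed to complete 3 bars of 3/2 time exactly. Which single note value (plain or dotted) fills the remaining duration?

3 bars of 3/2 = 144 thirty-second notes.
In thirty-second notes: thirty-second note = 1; thirty-second = 1; thirty-second = 1; dotted half note = 24; a full sixteenth-note triplet (3 notes) (three triplet sixteenths span one eighth) = 4; dotted whole = 48; a full sixteenth-note triplet (3 notes) (three triplet sixteenths span one eighth) = 4; dotted whole = 48; thirty-second note = 1; quarter = 8.
Altogether 1 + 1 + 1 + 24 + 4 + 48 + 4 + 48 + 1 + 8 = 140.
Remaining: 144 − 140 = 4 thirty-second notes, which is a eighth note.

eighth note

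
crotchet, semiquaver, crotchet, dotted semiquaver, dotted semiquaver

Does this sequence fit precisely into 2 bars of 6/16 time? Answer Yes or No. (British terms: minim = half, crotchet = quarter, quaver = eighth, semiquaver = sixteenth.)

Yes

One bar of 6/16 = 12 thirty-second notes, so 2 bars = 24.
Express everything in thirty-second notes: crotchet = 8; semiquaver = 2; crotchet = 8; dotted semiquaver = 3; dotted semiquaver = 3.
Adding: 8 + 2 + 8 + 3 + 3 = 24.
24 equals 24, so the answer is Yes.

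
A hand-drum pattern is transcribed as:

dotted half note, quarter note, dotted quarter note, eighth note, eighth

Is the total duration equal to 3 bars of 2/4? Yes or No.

No

One bar of 2/4 = 4 eighth notes, so 3 bars = 12.
Working in eighth notes: dotted half note = 6; quarter note = 2; dotted quarter note = 3; eighth note = 1; eighth = 1.
Altogether 6 + 2 + 3 + 1 + 1 = 13.
13 exceeds 12, so the answer is No.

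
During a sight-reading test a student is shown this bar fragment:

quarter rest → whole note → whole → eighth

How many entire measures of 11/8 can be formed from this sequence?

One bar of 11/8 = 11 eighth notes.
Working in eighth notes: quarter rest = 2; whole note = 8; whole = 8; eighth = 1.
Altogether 2 + 8 + 8 + 1 = 19.
19 ÷ 11 = 1 complete bar with 8 left over.

1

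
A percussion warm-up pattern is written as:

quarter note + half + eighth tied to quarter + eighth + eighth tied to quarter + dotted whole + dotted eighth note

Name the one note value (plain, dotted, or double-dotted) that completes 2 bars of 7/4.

dotted eighth note

2 bars of 7/4 = 56 sixteenth notes.
Express everything in sixteenth notes: quarter note = 4; half = 8; eighth tied to quarter (eighth + quarter) = 6; eighth = 2; eighth tied to quarter (eighth + quarter) = 6; dotted whole = 24; dotted eighth note = 3.
Altogether 4 + 8 + 6 + 2 + 6 + 24 + 3 = 53.
Remaining: 56 − 53 = 3 sixteenth notes, which is a dotted eighth note.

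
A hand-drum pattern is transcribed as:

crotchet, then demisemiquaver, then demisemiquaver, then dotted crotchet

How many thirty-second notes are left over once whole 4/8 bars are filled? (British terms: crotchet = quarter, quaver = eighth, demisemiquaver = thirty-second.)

One bar of 4/8 = 16 thirty-second notes.
In thirty-second notes: crotchet = 8; demisemiquaver = 1; demisemiquaver = 1; dotted crotchet = 12.
Altogether 8 + 1 + 1 + 12 = 22.
22 ÷ 16 = 1 complete bar with 6 thirty-second notes remaining.

6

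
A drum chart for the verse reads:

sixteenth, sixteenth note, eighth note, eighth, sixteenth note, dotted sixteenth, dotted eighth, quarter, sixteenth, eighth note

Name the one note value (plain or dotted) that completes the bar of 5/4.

dotted sixteenth note

The bar of 5/4 = 40 thirty-second notes.
Working in thirty-second notes: sixteenth = 2; sixteenth note = 2; eighth note = 4; eighth = 4; sixteenth note = 2; dotted sixteenth = 3; dotted eighth = 6; quarter = 8; sixteenth = 2; eighth note = 4.
Total: 2 + 2 + 4 + 4 + 2 + 3 + 6 + 8 + 2 + 4 = 37.
Remaining: 40 − 37 = 3 thirty-second notes, which is a dotted sixteenth note.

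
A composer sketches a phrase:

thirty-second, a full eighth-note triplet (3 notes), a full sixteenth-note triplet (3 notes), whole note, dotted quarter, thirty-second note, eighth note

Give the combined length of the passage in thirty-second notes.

Working in thirty-second notes: thirty-second = 1; a full eighth-note triplet (3 notes) (three triplet eighths span one quarter) = 8; a full sixteenth-note triplet (3 notes) (three triplet sixteenths span one eighth) = 4; whole note = 32; dotted quarter = 12; thirty-second note = 1; eighth note = 4.
Total: 1 + 8 + 4 + 32 + 12 + 1 + 4 = 62 thirty-second notes.

62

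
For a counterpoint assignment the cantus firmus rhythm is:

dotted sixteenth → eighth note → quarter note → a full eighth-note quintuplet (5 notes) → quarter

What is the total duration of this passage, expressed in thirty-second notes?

39

Express everything in thirty-second notes: dotted sixteenth = 3; eighth note = 4; quarter note = 8; a full eighth-note quintuplet (5 notes) (five quintuplet eighths span one half) = 16; quarter = 8.
Sum: 3 + 4 + 8 + 16 + 8 = 39 thirty-second notes.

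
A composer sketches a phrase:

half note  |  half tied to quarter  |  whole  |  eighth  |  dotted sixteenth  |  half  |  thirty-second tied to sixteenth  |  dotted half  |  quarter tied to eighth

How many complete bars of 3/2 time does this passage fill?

One bar of 3/2 = 48 thirty-second notes.
Convert each value to thirty-second notes: half note = 16; half tied to quarter (half + quarter) = 24; whole = 32; eighth = 4; dotted sixteenth = 3; half = 16; thirty-second tied to sixteenth (thirty-second + sixteenth) = 3; dotted half = 24; quarter tied to eighth (quarter + eighth) = 12.
Adding: 16 + 24 + 32 + 4 + 3 + 16 + 3 + 24 + 12 = 134.
134 ÷ 48 = 2 complete bars with 38 left over.

2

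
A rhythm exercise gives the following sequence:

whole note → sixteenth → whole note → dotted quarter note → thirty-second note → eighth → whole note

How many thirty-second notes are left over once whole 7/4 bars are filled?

3

One bar of 7/4 = 56 thirty-second notes.
Convert each value to thirty-second notes: whole note = 32; sixteenth = 2; whole note = 32; dotted quarter note = 12; thirty-second note = 1; eighth = 4; whole note = 32.
Altogether 32 + 2 + 32 + 12 + 1 + 4 + 32 = 115.
115 ÷ 56 = 2 complete bars with 3 thirty-second notes remaining.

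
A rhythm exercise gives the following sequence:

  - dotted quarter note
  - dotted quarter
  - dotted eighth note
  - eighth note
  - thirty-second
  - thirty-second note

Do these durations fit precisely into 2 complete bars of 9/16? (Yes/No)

One bar of 9/16 = 18 thirty-second notes, so 2 bars = 36.
Express everything in thirty-second notes: dotted quarter note = 12; dotted quarter = 12; dotted eighth note = 6; eighth note = 4; thirty-second = 1; thirty-second note = 1.
Total: 12 + 12 + 6 + 4 + 1 + 1 = 36.
36 equals 36, so the answer is Yes.

Yes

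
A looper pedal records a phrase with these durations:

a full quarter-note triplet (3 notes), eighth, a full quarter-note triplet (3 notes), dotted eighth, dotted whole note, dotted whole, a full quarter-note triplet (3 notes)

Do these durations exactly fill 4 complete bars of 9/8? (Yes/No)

No

One bar of 9/8 = 18 sixteenth notes, so 4 bars = 72.
Convert each value to sixteenth notes: a full quarter-note triplet (3 notes) (three triplet quarters span one half) = 8; eighth = 2; a full quarter-note triplet (3 notes) (three triplet quarters span one half) = 8; dotted eighth = 3; dotted whole note = 24; dotted whole = 24; a full quarter-note triplet (3 notes) (three triplet quarters span one half) = 8.
Altogether 8 + 2 + 8 + 3 + 24 + 24 + 8 = 77.
77 exceeds 72, so the answer is No.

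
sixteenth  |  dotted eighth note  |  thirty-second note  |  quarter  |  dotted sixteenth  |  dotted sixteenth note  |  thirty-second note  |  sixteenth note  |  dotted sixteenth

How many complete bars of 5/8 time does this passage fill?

One bar of 5/8 = 20 thirty-second notes.
Convert each value to thirty-second notes: sixteenth = 2; dotted eighth note = 6; thirty-second note = 1; quarter = 8; dotted sixteenth = 3; dotted sixteenth note = 3; thirty-second note = 1; sixteenth note = 2; dotted sixteenth = 3.
Sum: 2 + 6 + 1 + 8 + 3 + 3 + 1 + 2 + 3 = 29.
29 ÷ 20 = 1 complete bar with 9 left over.

1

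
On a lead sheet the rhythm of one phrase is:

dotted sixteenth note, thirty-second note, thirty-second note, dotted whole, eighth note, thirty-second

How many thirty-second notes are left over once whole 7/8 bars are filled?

One bar of 7/8 = 28 thirty-second notes.
Working in thirty-second notes: dotted sixteenth note = 3; thirty-second note = 1; thirty-second note = 1; dotted whole = 48; eighth note = 4; thirty-second = 1.
Altogether 3 + 1 + 1 + 48 + 4 + 1 = 58.
58 ÷ 28 = 2 complete bars with 2 thirty-second notes remaining.

2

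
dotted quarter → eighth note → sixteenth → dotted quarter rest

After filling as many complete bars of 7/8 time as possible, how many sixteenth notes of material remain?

1

One bar of 7/8 = 14 sixteenth notes.
Convert each value to sixteenth notes: dotted quarter = 6; eighth note = 2; sixteenth = 1; dotted quarter rest = 6.
Sum: 6 + 2 + 1 + 6 = 15.
15 ÷ 14 = 1 complete bar with 1 sixteenth note remaining.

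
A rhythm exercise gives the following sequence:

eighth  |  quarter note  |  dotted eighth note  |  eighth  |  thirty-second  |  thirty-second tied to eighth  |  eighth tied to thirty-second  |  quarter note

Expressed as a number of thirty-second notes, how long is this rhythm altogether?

41

In thirty-second notes: eighth = 4; quarter note = 8; dotted eighth note = 6; eighth = 4; thirty-second = 1; thirty-second tied to eighth (thirty-second + eighth) = 5; eighth tied to thirty-second (eighth + thirty-second) = 5; quarter note = 8.
Total: 4 + 8 + 6 + 4 + 1 + 5 + 5 + 8 = 41 thirty-second notes.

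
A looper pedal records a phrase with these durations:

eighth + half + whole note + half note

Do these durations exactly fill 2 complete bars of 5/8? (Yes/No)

No

One bar of 5/8 = 5 eighth notes, so 2 bars = 10.
Working in eighth notes: eighth = 1; half = 4; whole note = 8; half note = 4.
Sum: 1 + 4 + 8 + 4 = 17.
17 exceeds 10, so the answer is No.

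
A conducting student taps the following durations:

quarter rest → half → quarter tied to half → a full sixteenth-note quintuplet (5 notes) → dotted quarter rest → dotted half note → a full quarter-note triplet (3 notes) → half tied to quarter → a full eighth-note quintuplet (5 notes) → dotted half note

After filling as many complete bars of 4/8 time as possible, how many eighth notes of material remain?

One bar of 4/8 = 4 eighth notes.
In eighth notes: quarter rest = 2; half = 4; quarter tied to half (quarter + half) = 6; a full sixteenth-note quintuplet (5 notes) (five quintuplet sixteenths span one quarter) = 2; dotted quarter rest = 3; dotted half note = 6; a full quarter-note triplet (3 notes) (three triplet quarters span one half) = 4; half tied to quarter (half + quarter) = 6; a full eighth-note quintuplet (5 notes) (five quintuplet eighths span one half) = 4; dotted half note = 6.
Total: 2 + 4 + 6 + 2 + 3 + 6 + 4 + 6 + 4 + 6 = 43.
43 ÷ 4 = 10 complete bars with 3 eighth notes remaining.

3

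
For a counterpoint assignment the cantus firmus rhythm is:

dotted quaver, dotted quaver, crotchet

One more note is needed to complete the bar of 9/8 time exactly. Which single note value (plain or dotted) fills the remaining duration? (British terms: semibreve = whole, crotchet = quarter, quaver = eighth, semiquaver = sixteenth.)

The bar of 9/8 = 18 sixteenth notes.
Working in sixteenth notes: dotted quaver = 3; dotted quaver = 3; crotchet = 4.
Adding: 3 + 3 + 4 = 10.
Remaining: 18 − 10 = 8 sixteenth notes, which is a half note.

half note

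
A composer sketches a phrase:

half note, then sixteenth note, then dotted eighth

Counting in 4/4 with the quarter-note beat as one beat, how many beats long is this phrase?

One quarter-note beat = 4 sixteenth notes.
Express everything in sixteenth notes: half note = 8; sixteenth note = 1; dotted eighth = 3.
Total: 8 + 1 + 3 = 12.
12 ÷ 4 = 3 beats.

3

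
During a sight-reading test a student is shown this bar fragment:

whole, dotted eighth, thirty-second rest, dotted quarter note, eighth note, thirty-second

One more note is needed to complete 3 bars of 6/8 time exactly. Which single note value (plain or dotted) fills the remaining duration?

3 bars of 6/8 = 72 thirty-second notes.
Convert each value to thirty-second notes: whole = 32; dotted eighth = 6; thirty-second rest = 1; dotted quarter note = 12; eighth note = 4; thirty-second = 1.
Sum: 32 + 6 + 1 + 12 + 4 + 1 = 56.
Remaining: 72 − 56 = 16 thirty-second notes, which is a half note.

half note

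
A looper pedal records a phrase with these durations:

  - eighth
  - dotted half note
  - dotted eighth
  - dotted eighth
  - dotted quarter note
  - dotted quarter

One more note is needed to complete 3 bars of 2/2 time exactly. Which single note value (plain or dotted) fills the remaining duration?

3 bars of 2/2 = 48 sixteenth notes.
Working in sixteenth notes: eighth = 2; dotted half note = 12; dotted eighth = 3; dotted eighth = 3; dotted quarter note = 6; dotted quarter = 6.
Altogether 2 + 12 + 3 + 3 + 6 + 6 = 32.
Remaining: 48 − 32 = 16 sixteenth notes, which is a whole note.

whole note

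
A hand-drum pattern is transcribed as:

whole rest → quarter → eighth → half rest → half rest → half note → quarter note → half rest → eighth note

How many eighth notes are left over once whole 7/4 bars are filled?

2

One bar of 7/4 = 14 eighth notes.
In eighth notes: whole rest = 8; quarter = 2; eighth = 1; half rest = 4; half rest = 4; half note = 4; quarter note = 2; half rest = 4; eighth note = 1.
Total: 8 + 2 + 1 + 4 + 4 + 4 + 2 + 4 + 1 = 30.
30 ÷ 14 = 2 complete bars with 2 eighth notes remaining.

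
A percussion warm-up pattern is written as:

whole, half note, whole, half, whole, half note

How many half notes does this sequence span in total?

Express everything in half notes: whole = 2; half note = 1; whole = 2; half = 1; whole = 2; half note = 1.
Sum: 2 + 1 + 2 + 1 + 2 + 1 = 9 half notes.

9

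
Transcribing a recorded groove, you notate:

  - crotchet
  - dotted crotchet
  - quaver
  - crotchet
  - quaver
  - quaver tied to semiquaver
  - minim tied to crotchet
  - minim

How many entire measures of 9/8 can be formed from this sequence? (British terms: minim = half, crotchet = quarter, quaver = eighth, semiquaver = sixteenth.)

One bar of 9/8 = 18 sixteenth notes.
Each duration in sixteenth notes: crotchet = 4; dotted crotchet = 6; quaver = 2; crotchet = 4; quaver = 2; quaver tied to semiquaver (quaver + semiquaver) = 3; minim tied to crotchet (minim + crotchet) = 12; minim = 8.
Total: 4 + 6 + 2 + 4 + 2 + 3 + 12 + 8 = 41.
41 ÷ 18 = 2 complete bars with 5 left over.

2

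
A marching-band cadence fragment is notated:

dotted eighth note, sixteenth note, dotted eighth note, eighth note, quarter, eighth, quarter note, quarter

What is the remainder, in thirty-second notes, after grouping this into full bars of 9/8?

10

One bar of 9/8 = 18 sixteenth notes.
In sixteenth notes: dotted eighth note = 3; sixteenth note = 1; dotted eighth note = 3; eighth note = 2; quarter = 4; eighth = 2; quarter note = 4; quarter = 4.
Adding: 3 + 1 + 3 + 2 + 4 + 2 + 4 + 4 = 23.
23 ÷ 18 = 1 complete bar with 5 sixteenth notes remaining = 10 thirty-second notes.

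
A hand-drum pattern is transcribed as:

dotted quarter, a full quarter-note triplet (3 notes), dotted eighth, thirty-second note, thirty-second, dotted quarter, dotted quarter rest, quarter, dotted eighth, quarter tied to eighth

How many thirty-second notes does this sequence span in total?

Working in thirty-second notes: dotted quarter = 12; a full quarter-note triplet (3 notes) (three triplet quarters span one half) = 16; dotted eighth = 6; thirty-second note = 1; thirty-second = 1; dotted quarter = 12; dotted quarter rest = 12; quarter = 8; dotted eighth = 6; quarter tied to eighth (quarter + eighth) = 12.
Sum: 12 + 16 + 6 + 1 + 1 + 12 + 12 + 8 + 6 + 12 = 86 thirty-second notes.

86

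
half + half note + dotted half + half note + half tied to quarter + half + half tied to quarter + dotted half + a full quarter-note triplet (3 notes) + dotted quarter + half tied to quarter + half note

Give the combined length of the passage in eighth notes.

57

In eighth notes: half = 4; half note = 4; dotted half = 6; half note = 4; half tied to quarter (half + quarter) = 6; half = 4; half tied to quarter (half + quarter) = 6; dotted half = 6; a full quarter-note triplet (3 notes) (three triplet quarters span one half) = 4; dotted quarter = 3; half tied to quarter (half + quarter) = 6; half note = 4.
Sum: 4 + 4 + 6 + 4 + 6 + 4 + 6 + 6 + 4 + 3 + 6 + 4 = 57 eighth notes.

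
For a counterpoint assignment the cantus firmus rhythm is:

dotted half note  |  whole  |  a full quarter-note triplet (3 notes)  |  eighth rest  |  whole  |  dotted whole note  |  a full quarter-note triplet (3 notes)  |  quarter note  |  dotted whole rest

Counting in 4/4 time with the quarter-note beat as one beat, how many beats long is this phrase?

One quarter-note beat = 2 eighth notes.
Express everything in eighth notes: dotted half note = 6; whole = 8; a full quarter-note triplet (3 notes) (three triplet quarters span one half) = 4; eighth rest = 1; whole = 8; dotted whole note = 12; a full quarter-note triplet (3 notes) (three triplet quarters span one half) = 4; quarter note = 2; dotted whole rest = 12.
Total: 6 + 8 + 4 + 1 + 8 + 12 + 4 + 2 + 12 = 57.
57 ÷ 2 = 28.5 beats.

28.5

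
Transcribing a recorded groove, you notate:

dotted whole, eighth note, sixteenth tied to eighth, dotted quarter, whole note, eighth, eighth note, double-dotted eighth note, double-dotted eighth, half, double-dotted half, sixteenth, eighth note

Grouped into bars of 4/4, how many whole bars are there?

5

One bar of 4/4 = 32 thirty-second notes.
Working in thirty-second notes: dotted whole = 48; eighth note = 4; sixteenth tied to eighth (sixteenth + eighth) = 6; dotted quarter = 12; whole note = 32; eighth = 4; eighth note = 4; double-dotted eighth note = 7; double-dotted eighth = 7; half = 16; double-dotted half = 28; sixteenth = 2; eighth note = 4.
Sum: 48 + 4 + 6 + 12 + 32 + 4 + 4 + 7 + 7 + 16 + 28 + 2 + 4 = 174.
174 ÷ 32 = 5 complete bars with 14 left over.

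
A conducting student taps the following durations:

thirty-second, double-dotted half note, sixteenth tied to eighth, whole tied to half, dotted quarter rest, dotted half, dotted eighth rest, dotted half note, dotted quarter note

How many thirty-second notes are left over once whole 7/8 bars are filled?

21

One bar of 7/8 = 28 thirty-second notes.
Working in thirty-second notes: thirty-second = 1; double-dotted half note = 28; sixteenth tied to eighth (sixteenth + eighth) = 6; whole tied to half (whole + half) = 48; dotted quarter rest = 12; dotted half = 24; dotted eighth rest = 6; dotted half note = 24; dotted quarter note = 12.
Altogether 1 + 28 + 6 + 48 + 12 + 24 + 6 + 24 + 12 = 161.
161 ÷ 28 = 5 complete bars with 21 thirty-second notes remaining.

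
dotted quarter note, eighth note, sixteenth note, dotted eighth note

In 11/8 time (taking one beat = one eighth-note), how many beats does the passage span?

One eighth-note beat = 2 sixteenth notes.
Each duration in sixteenth notes: dotted quarter note = 6; eighth note = 2; sixteenth note = 1; dotted eighth note = 3.
Sum: 6 + 2 + 1 + 3 = 12.
12 ÷ 2 = 6 beats.

6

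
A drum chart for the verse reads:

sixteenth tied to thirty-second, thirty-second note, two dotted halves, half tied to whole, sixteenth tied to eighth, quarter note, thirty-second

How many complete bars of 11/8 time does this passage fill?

One bar of 11/8 = 44 thirty-second notes.
Convert each value to thirty-second notes: sixteenth tied to thirty-second (sixteenth + thirty-second) = 3; thirty-second note = 1; dotted half = 24; dotted half = 24; half tied to whole (half + whole) = 48; sixteenth tied to eighth (sixteenth + eighth) = 6; quarter note = 8; thirty-second = 1.
Total: 3 + 1 + 24 + 24 + 48 + 6 + 8 + 1 = 115.
115 ÷ 44 = 2 complete bars with 27 left over.

2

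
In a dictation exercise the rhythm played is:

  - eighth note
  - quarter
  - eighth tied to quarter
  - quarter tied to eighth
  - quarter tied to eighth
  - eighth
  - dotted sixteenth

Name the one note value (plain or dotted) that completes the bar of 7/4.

The bar of 7/4 = 56 thirty-second notes.
In thirty-second notes: eighth note = 4; quarter = 8; eighth tied to quarter (eighth + quarter) = 12; quarter tied to eighth (quarter + eighth) = 12; quarter tied to eighth (quarter + eighth) = 12; eighth = 4; dotted sixteenth = 3.
Sum: 4 + 8 + 12 + 12 + 12 + 4 + 3 = 55.
Remaining: 56 − 55 = 1 thirty-second note, which is a thirty-second note.

thirty-second note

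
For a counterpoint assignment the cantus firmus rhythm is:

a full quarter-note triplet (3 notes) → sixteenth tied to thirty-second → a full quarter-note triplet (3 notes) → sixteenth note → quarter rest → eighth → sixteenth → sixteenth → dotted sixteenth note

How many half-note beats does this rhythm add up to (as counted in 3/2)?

3.5

One half-note beat = 16 thirty-second notes.
Each duration in thirty-second notes: a full quarter-note triplet (3 notes) (three triplet quarters span one half) = 16; sixteenth tied to thirty-second (sixteenth + thirty-second) = 3; a full quarter-note triplet (3 notes) (three triplet quarters span one half) = 16; sixteenth note = 2; quarter rest = 8; eighth = 4; sixteenth = 2; sixteenth = 2; dotted sixteenth note = 3.
Sum: 16 + 3 + 16 + 2 + 8 + 4 + 2 + 2 + 3 = 56.
56 ÷ 16 = 3.5 beats.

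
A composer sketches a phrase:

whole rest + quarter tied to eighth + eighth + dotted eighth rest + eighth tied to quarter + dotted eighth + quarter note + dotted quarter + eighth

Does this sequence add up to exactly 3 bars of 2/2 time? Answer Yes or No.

One bar of 2/2 = 16 sixteenth notes, so 3 bars = 48.
Express everything in sixteenth notes: whole rest = 16; quarter tied to eighth (quarter + eighth) = 6; eighth = 2; dotted eighth rest = 3; eighth tied to quarter (eighth + quarter) = 6; dotted eighth = 3; quarter note = 4; dotted quarter = 6; eighth = 2.
Sum: 16 + 6 + 2 + 3 + 6 + 3 + 4 + 6 + 2 = 48.
48 equals 48, so the answer is Yes.

Yes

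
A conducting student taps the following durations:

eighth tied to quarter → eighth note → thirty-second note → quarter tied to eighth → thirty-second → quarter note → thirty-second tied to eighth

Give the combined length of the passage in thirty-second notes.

In thirty-second notes: eighth tied to quarter (eighth + quarter) = 12; eighth note = 4; thirty-second note = 1; quarter tied to eighth (quarter + eighth) = 12; thirty-second = 1; quarter note = 8; thirty-second tied to eighth (thirty-second + eighth) = 5.
Altogether 12 + 4 + 1 + 12 + 1 + 8 + 5 = 43 thirty-second notes.

43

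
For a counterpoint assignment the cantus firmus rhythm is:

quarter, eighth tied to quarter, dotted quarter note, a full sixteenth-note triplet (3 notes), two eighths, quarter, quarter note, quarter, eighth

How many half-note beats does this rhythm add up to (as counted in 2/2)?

One half-note beat = 4 eighth notes.
Working in eighth notes: quarter = 2; eighth tied to quarter (eighth + quarter) = 3; dotted quarter note = 3; a full sixteenth-note triplet (3 notes) (three triplet sixteenths span one eighth) = 1; eighth = 1; eighth = 1; quarter = 2; quarter note = 2; quarter = 2; eighth = 1.
Sum: 2 + 3 + 3 + 1 + 1 + 1 + 2 + 2 + 2 + 1 = 18.
18 ÷ 4 = 4.5 beats.

4.5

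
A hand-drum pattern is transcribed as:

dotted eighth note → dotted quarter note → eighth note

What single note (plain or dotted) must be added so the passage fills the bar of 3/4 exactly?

The bar of 3/4 = 12 sixteenth notes.
Each duration in sixteenth notes: dotted eighth note = 3; dotted quarter note = 6; eighth note = 2.
Altogether 3 + 6 + 2 = 11.
Remaining: 12 − 11 = 1 sixteenth note, which is a sixteenth note.

sixteenth note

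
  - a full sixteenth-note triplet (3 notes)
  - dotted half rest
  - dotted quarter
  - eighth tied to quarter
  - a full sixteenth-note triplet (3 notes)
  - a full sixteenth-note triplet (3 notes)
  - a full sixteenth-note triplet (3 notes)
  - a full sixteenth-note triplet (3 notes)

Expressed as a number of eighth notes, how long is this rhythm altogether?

Express everything in eighth notes: a full sixteenth-note triplet (3 notes) (three triplet sixteenths span one eighth) = 1; dotted half rest = 6; dotted quarter = 3; eighth tied to quarter (eighth + quarter) = 3; a full sixteenth-note triplet (3 notes) (three triplet sixteenths span one eighth) = 1; a full sixteenth-note triplet (3 notes) (three triplet sixteenths span one eighth) = 1; a full sixteenth-note triplet (3 notes) (three triplet sixteenths span one eighth) = 1; a full sixteenth-note triplet (3 notes) (three triplet sixteenths span one eighth) = 1.
Total: 1 + 6 + 3 + 3 + 1 + 1 + 1 + 1 = 17 eighth notes.

17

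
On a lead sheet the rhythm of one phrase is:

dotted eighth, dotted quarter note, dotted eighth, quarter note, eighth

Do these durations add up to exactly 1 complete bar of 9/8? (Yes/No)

Yes

One bar of 9/8 = 18 sixteenth notes.
In sixteenth notes: dotted eighth = 3; dotted quarter note = 6; dotted eighth = 3; quarter note = 4; eighth = 2.
Sum: 3 + 6 + 3 + 4 + 2 = 18.
18 equals 18, so the answer is Yes.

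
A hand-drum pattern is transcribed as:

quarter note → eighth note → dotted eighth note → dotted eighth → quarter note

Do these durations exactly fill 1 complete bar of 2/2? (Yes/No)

Yes

One bar of 2/2 = 16 sixteenth notes.
Convert each value to sixteenth notes: quarter note = 4; eighth note = 2; dotted eighth note = 3; dotted eighth = 3; quarter note = 4.
Sum: 4 + 2 + 3 + 3 + 4 = 16.
16 equals 16, so the answer is Yes.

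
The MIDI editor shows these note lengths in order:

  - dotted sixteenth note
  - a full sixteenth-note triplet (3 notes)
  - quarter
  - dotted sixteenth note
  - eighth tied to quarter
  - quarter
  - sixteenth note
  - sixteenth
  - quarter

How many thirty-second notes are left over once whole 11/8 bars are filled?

One bar of 11/8 = 44 thirty-second notes.
Convert each value to thirty-second notes: dotted sixteenth note = 3; a full sixteenth-note triplet (3 notes) (three triplet sixteenths span one eighth) = 4; quarter = 8; dotted sixteenth note = 3; eighth tied to quarter (eighth + quarter) = 12; quarter = 8; sixteenth note = 2; sixteenth = 2; quarter = 8.
Adding: 3 + 4 + 8 + 3 + 12 + 8 + 2 + 2 + 8 = 50.
50 ÷ 44 = 1 complete bar with 6 thirty-second notes remaining.

6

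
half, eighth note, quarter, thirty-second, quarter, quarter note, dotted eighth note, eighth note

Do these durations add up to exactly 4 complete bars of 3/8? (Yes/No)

One bar of 3/8 = 12 thirty-second notes, so 4 bars = 48.
In thirty-second notes: half = 16; eighth note = 4; quarter = 8; thirty-second = 1; quarter = 8; quarter note = 8; dotted eighth note = 6; eighth note = 4.
Sum: 16 + 4 + 8 + 1 + 8 + 8 + 6 + 4 = 55.
55 exceeds 48, so the answer is No.

No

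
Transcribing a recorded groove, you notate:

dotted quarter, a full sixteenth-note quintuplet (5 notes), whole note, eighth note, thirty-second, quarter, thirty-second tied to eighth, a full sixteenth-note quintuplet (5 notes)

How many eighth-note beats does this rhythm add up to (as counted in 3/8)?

One eighth-note beat = 4 thirty-second notes.
Convert each value to thirty-second notes: dotted quarter = 12; a full sixteenth-note quintuplet (5 notes) (five quintuplet sixteenths span one quarter) = 8; whole note = 32; eighth note = 4; thirty-second = 1; quarter = 8; thirty-second tied to eighth (thirty-second + eighth) = 5; a full sixteenth-note quintuplet (5 notes) (five quintuplet sixteenths span one quarter) = 8.
Adding: 12 + 8 + 32 + 4 + 1 + 8 + 5 + 8 = 78.
78 ÷ 4 = 19.5 beats.

19.5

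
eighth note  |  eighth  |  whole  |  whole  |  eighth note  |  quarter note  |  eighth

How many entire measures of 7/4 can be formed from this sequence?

One bar of 7/4 = 14 eighth notes.
Each duration in eighth notes: eighth note = 1; eighth = 1; whole = 8; whole = 8; eighth note = 1; quarter note = 2; eighth = 1.
Altogether 1 + 1 + 8 + 8 + 1 + 2 + 1 = 22.
22 ÷ 14 = 1 complete bar with 8 left over.

1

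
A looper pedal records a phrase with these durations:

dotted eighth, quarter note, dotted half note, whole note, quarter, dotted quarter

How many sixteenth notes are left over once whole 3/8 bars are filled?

3

One bar of 3/8 = 6 sixteenth notes.
Convert each value to sixteenth notes: dotted eighth = 3; quarter note = 4; dotted half note = 12; whole note = 16; quarter = 4; dotted quarter = 6.
Adding: 3 + 4 + 12 + 16 + 4 + 6 = 45.
45 ÷ 6 = 7 complete bars with 3 sixteenth notes remaining.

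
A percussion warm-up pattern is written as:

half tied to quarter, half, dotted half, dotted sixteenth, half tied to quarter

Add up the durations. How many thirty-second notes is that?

Each duration in thirty-second notes: half tied to quarter (half + quarter) = 24; half = 16; dotted half = 24; dotted sixteenth = 3; half tied to quarter (half + quarter) = 24.
Adding: 24 + 16 + 24 + 3 + 24 = 91 thirty-second notes.

91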